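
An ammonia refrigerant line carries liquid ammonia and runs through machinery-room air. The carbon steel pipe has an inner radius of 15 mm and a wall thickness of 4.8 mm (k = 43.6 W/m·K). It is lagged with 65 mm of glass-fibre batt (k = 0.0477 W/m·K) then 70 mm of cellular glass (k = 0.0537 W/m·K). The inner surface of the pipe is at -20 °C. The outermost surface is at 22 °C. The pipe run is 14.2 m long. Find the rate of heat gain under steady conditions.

Q ≈ 89.8 W

Treating each annulus and film as a series resistance:
R_carbon steel pipe wall = ln(19.8/15)/(2π×43.6×14.2) = 7.137×10^-5 K/W
R_glass-fibre batt = ln(84.8/19.8)/(2π×0.0477×14.2) = 0.3418 K/W
R_cellular glass = ln(154.8/84.8)/(2π×0.0537×14.2) = 0.1256 K/W
R_total = 0.4675 K/W
Q = ΔT/R_total = 42/0.4675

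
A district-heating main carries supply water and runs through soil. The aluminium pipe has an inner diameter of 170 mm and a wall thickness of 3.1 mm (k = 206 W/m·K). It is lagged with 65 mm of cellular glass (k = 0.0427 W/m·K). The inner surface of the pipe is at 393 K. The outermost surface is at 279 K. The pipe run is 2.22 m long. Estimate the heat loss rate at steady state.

Q ≈ 123 W

Cylindrical conduction, so R = ln(r₂/r₁)/(2πkL) per layer, in series:
R_aluminium pipe wall = ln(88.1/85)/(2π×206×2.22) = 1.247×10^-5 K/W
R_cellular glass = ln(153.1/88.1)/(2π×0.0427×2.22) = 0.9278 K/W
R_total = 0.9278 K/W
Q = ΔT/R_total = 114/0.9278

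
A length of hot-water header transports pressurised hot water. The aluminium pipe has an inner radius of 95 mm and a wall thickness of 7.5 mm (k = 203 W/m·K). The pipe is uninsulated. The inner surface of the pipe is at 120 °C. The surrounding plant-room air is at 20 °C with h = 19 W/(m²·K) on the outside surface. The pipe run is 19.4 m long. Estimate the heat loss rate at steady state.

Radial resistances (cylindrical: R_cond = ln(r_o/r_i)/(2πkL), R_conv = 1/(h·2πrL)):
R_aluminium pipe wall = ln(102.5/95)/(2π×203×19.4) = 3.071×10^-6 K/W
R_outer film = 1/(h_o·2πr_oL) = 1/(19×2π×0.1025×19.4) = 0.004213 K/W
R_total = 0.004216 K/W
Q = ΔT/R_total = 100/0.004216

Q ≈ 23700 W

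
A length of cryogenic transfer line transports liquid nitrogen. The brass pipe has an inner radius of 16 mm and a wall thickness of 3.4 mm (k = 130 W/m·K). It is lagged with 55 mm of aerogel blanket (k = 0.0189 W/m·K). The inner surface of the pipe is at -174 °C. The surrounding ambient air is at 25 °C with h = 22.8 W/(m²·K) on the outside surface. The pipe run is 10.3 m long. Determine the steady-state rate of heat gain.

Radial resistances (cylindrical: R_cond = ln(r_o/r_i)/(2πkL), R_conv = 1/(h·2πrL)):
R_brass pipe wall = ln(19.4/16)/(2π×130×10.3) = 2.29×10^-5 K/W
R_aerogel blanket = ln(74.4/19.4)/(2π×0.0189×10.3) = 1.099 K/W
R_outer film = 1/(h_o·2πr_oL) = 1/(22.8×2π×0.0744×10.3) = 0.009109 K/W
R_total = 1.108 K/W
Q = ΔT/R_total = 199/1.108

Q ≈ 180 W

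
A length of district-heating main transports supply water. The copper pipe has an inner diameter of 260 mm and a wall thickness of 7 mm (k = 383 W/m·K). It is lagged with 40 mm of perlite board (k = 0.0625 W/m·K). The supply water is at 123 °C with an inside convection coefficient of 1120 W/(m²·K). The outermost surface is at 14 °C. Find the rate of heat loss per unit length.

q′ ≈ 167 W/m

Per-layer cylindrical resistances, series-summed:
R_inner film = 1/(h_i·2πr₁L) = 1/(1120×2π×0.13×1) = 0.001093 K/W
R_copper pipe wall = ln(137/130)/(2π×383×1) = 2.179×10^-5 K/W
R_perlite board = ln(177/137)/(2π×0.0625×1) = 0.6523 K/W
R_total = 0.6534 K/W
Q = ΔT/R_total = 109/0.6534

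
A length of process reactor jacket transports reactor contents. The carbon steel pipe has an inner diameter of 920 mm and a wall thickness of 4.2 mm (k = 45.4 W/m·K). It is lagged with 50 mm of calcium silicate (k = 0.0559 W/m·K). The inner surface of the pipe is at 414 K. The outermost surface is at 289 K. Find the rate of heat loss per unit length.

q′ ≈ 429 W/m

Cylindrical conduction, so R = ln(r₂/r₁)/(2πkL) per layer, in series:
R_carbon steel pipe wall = ln(464.2/460)/(2π×45.4×1) = 3.186×10^-5 K/W
R_calcium silicate = ln(514.2/464.2)/(2π×0.0559×1) = 0.2913 K/W
R_total = 0.2913 K/W
Q = ΔT/R_total = 125/0.2913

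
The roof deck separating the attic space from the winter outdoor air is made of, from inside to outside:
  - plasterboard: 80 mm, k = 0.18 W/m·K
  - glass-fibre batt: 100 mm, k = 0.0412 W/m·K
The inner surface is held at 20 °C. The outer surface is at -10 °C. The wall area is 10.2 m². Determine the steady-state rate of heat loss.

Q ≈ 107 W

Using the resistance-network approach (series):
R_plasterboard = L/(kA) = 0.08/(0.18×10.2) = 0.04357 K/W
R_glass-fibre batt = L/(kA) = 0.1/(0.0412×10.2) = 0.238 K/W
R_total = 0.2815 K/W
Q = ΔT / R_total = 30 / 0.2815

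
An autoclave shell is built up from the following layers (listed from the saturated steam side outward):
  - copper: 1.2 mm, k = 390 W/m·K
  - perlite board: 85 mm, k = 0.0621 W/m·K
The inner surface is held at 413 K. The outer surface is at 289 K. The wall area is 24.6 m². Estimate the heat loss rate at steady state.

Q ≈ 2230 W

Series thermal resistances:
R_copper = L/(kA) = 0.0012/(390×24.6) = 1.251×10^-7 K/W
R_perlite board = L/(kA) = 0.085/(0.0621×24.6) = 0.05564 K/W
R_total = 0.05564 K/W
Q = ΔT / R_total = 124 / 0.05564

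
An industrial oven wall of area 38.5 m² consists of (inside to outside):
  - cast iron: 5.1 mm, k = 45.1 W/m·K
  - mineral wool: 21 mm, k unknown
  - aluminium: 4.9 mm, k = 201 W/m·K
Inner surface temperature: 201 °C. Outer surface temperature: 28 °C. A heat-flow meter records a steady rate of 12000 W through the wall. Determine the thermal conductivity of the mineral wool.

Thermal resistances in series:
R_cast iron = L/(kA) = 0.0051/(45.1×38.5) = 2.937×10^-6 K/W
R_aluminium = L/(kA) = 0.0049/(201×38.5) = 6.332×10^-7 K/W
Sum of known resistances R_other = 3.57×10^-6 K/W
Total R = ΔT/Q = 173/12000 = 0.01442 K/W
R_mineral wool = R_total − R_other = 0.01441 K/W
k = L/(R·A) = 0.021/(0.01441×38.5)

k ≈ 0.0378 W/(m·K)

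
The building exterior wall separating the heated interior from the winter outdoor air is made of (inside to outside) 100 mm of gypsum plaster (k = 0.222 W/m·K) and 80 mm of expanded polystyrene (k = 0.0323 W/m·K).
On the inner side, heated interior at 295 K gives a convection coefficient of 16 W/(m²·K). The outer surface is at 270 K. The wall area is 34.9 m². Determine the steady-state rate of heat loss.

Q ≈ 292 W

Model the wall as resistances in series:
R_inner film = 1/(h_i·A) = 1/(16×34.9) = 0.001791 K/W
R_gypsum plaster = L/(kA) = 0.1/(0.222×34.9) = 0.01291 K/W
R_expanded polystyrene = L/(kA) = 0.08/(0.0323×34.9) = 0.07097 K/W
R_total = 0.08567 K/W
Q = ΔT / R_total = 25 / 0.08567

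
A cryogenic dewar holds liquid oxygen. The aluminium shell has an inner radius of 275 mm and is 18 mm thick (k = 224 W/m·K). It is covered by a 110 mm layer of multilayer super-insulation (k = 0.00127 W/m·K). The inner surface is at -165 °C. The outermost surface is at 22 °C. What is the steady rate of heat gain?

Q ≈ 3.2 W

Each spherical layer contributes R = (1/r_i − 1/r_o)/(4πk):
R_aluminium shell = (1/0.275 − 1/0.293)/(4π×224) = 7.936×10^-5 K/W
R_multilayer super-insulation = (1/0.293 − 1/0.403)/(4π×0.00127) = 58.37 K/W
R_total = 58.37 K/W
Q = ΔT/R_total = 187/58.37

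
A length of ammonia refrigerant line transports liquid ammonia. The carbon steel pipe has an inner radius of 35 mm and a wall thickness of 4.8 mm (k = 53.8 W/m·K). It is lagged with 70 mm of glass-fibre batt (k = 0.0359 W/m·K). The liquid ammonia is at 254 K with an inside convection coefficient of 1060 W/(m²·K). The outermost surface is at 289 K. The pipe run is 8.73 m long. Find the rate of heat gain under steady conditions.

Q ≈ 67.8 W

Per-layer cylindrical resistances, series-summed:
R_inner film = 1/(h_i·2πr₁L) = 1/(1060×2π×0.035×8.73) = 4.914×10^-4 K/W
R_carbon steel pipe wall = ln(39.8/35)/(2π×53.8×8.73) = 4.355×10^-5 K/W
R_glass-fibre batt = ln(109.8/39.8)/(2π×0.0359×8.73) = 0.5153 K/W
R_total = 0.5159 K/W
Q = ΔT/R_total = 35/0.5159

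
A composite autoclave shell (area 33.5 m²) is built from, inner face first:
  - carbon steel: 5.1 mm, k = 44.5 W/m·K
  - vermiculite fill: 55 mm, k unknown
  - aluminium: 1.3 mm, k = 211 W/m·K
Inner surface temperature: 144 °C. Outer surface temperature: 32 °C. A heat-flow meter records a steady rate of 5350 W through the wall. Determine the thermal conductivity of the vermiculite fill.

Using the resistance-network approach (series):
R_carbon steel = L/(kA) = 0.0051/(44.5×33.5) = 3.421×10^-6 K/W
R_aluminium = L/(kA) = 0.0013/(211×33.5) = 1.839×10^-7 K/W
Sum of known resistances R_other = 3.605×10^-6 K/W
Total R = ΔT/Q = 112/5350 = 0.02093 K/W
R_vermiculite fill = R_total − R_other = 0.02093 K/W
k = L/(R·A) = 0.055/(0.02093×33.5)

k ≈ 0.0784 W/(m·K)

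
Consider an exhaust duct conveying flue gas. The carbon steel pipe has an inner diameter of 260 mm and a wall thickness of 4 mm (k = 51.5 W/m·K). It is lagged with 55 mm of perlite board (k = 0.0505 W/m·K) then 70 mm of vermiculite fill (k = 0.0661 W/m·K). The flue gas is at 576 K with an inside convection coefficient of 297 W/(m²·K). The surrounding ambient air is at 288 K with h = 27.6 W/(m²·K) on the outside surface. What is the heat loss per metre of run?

q′ ≈ 154 W/m

Cylindrical conduction, so R = ln(r₂/r₁)/(2πkL) per layer, in series:
R_inner film = 1/(h_i·2πr₁L) = 1/(297×2π×0.13×1) = 0.004122 K/W
R_carbon steel pipe wall = ln(134/130)/(2π×51.5×1) = 9.366×10^-5 K/W
R_perlite board = ln(189/134)/(2π×0.0505×1) = 1.084 K/W
R_vermiculite fill = ln(259/189)/(2π×0.0661×1) = 0.7586 K/W
R_outer film = 1/(h_o·2πr_oL) = 1/(27.6×2π×0.259×1) = 0.02226 K/W
R_total = 1.869 K/W
Q = ΔT/R_total = 288/1.869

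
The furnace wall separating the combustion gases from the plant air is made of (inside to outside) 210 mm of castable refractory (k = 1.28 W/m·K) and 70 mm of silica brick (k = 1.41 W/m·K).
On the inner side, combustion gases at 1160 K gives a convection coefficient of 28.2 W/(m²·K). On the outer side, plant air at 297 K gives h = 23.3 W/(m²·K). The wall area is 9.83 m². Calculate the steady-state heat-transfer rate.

Q ≈ 29000 W

Model the wall as resistances in series:
R_inner film = 1/(h_i·A) = 1/(28.2×9.83) = 0.003607 K/W
R_castable refractory = L/(kA) = 0.21/(1.28×9.83) = 0.01669 K/W
R_silica brick = L/(kA) = 0.07/(1.41×9.83) = 0.00505 K/W
R_outer film = 1/(h_o·A) = 1/(23.3×9.83) = 0.004366 K/W
R_total = 0.02971 K/W
Q = ΔT / R_total = 863 / 0.02971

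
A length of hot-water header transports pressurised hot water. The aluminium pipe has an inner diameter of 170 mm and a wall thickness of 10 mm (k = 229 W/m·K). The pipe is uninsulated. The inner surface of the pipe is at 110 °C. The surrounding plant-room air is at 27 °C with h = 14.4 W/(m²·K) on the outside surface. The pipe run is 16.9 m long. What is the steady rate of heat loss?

Treating each annulus and film as a series resistance:
R_aluminium pipe wall = ln(95/85)/(2π×229×16.9) = 4.574×10^-6 K/W
R_outer film = 1/(h_o·2πr_oL) = 1/(14.4×2π×0.095×16.9) = 0.006884 K/W
R_total = 0.006889 K/W
Q = ΔT/R_total = 83/0.006889

Q ≈ 12000 W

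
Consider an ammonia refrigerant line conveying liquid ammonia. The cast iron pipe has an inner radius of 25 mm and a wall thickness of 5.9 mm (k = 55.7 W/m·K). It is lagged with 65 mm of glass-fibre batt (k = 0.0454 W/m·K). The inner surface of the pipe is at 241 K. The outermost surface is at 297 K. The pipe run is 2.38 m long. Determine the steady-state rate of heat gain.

Radial resistances (cylindrical: R_cond = ln(r_o/r_i)/(2πkL), R_conv = 1/(h·2πrL)):
R_cast iron pipe wall = ln(30.9/25)/(2π×55.7×2.38) = 2.544×10^-4 K/W
R_glass-fibre batt = ln(95.9/30.9)/(2π×0.0454×2.38) = 1.668 K/W
R_total = 1.668 K/W
Q = ΔT/R_total = 56/1.668

Q ≈ 33.6 W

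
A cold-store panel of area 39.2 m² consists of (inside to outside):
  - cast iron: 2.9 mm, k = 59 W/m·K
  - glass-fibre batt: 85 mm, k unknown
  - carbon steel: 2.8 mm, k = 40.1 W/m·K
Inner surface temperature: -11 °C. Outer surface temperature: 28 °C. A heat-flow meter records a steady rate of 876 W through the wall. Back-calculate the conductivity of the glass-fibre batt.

Thermal resistances in series:
R_cast iron = L/(kA) = 0.0029/(59×39.2) = 1.254×10^-6 K/W
R_carbon steel = L/(kA) = 0.0028/(40.1×39.2) = 1.781×10^-6 K/W
Sum of known resistances R_other = 3.035×10^-6 K/W
Total R = ΔT/Q = 39/876 = 0.04452 K/W
R_glass-fibre batt = R_total − R_other = 0.04452 K/W
k = L/(R·A) = 0.085/(0.04452×39.2)

k ≈ 0.0487 W/(m·K)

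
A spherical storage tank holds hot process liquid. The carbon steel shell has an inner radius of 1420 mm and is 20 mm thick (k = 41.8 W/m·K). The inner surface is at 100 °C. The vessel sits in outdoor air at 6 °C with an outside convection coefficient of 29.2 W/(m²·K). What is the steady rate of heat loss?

Radial (spherical) resistances in series:
R_carbon steel shell = (1/1.42 − 1/1.44)/(4π×41.8) = 1.862×10^-5 K/W
R_outer film = 1/(h·4πr_o²) = 1/(29.2×4π×1.44²) = 0.001314 K/W
R_total = 0.001333 K/W
Q = ΔT/R_total = 94/0.001333

Q ≈ 70500 W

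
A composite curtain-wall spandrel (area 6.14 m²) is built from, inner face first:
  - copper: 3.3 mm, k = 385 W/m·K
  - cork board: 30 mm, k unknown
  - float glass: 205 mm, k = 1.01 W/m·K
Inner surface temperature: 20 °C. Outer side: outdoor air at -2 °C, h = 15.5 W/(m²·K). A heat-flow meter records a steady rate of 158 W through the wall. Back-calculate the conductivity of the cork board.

Using the resistance-network approach (series):
R_copper = L/(kA) = 0.0033/(385×6.14) = 1.396×10^-6 K/W
R_float glass = L/(kA) = 0.205/(1.01×6.14) = 0.03306 K/W
R_outer film = 1/(h_o·A) = 1/(15.5×6.14) = 0.01051 K/W
Sum of known resistances R_other = 0.04357 K/W
Total R = ΔT/Q = 22/158 = 0.1392 K/W
R_cork board = R_total − R_other = 0.09567 K/W
k = L/(R·A) = 0.03/(0.09567×6.14)

k ≈ 0.0511 W/(m·K)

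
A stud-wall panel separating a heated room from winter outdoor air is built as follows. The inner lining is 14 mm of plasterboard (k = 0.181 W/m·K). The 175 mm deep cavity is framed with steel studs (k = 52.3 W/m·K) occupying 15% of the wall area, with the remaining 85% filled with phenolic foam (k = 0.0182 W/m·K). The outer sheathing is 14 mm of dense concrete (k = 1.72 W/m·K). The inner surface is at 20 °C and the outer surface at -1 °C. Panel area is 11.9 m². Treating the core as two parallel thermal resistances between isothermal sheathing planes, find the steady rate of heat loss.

Q ≈ 2320 W

Sheathing layers in series; stud and cavity paths in parallel between them.
R_inner = 0.014/(0.181×11.9) = 0.0065 K/W
R_stud  = 0.175/(52.3×0.15×11.9) = 0.001875 K/W
R_cav   = 0.175/(0.0182×0.85×11.9) = 0.9506 K/W
1/R_core = 1/R_stud + 1/R_cav → R_core = 0.001871 K/W
R_outer = 0.014/(1.72×11.9) = 6.84×10^-4 K/W
R_total = 0.009055 K/W
Q = ΔT/R_total = 21/0.009055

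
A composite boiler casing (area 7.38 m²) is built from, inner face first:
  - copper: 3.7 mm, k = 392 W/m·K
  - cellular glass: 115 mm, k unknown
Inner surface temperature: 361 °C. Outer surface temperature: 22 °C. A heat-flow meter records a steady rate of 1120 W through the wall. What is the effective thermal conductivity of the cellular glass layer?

Model the wall as resistances in series:
R_copper = L/(kA) = 0.0037/(392×7.38) = 1.279×10^-6 K/W
Sum of known resistances R_other = 1.279×10^-6 K/W
Total R = ΔT/Q = 339/1120 = 0.3027 K/W
R_cellular glass = R_total − R_other = 0.3027 K/W
k = L/(R·A) = 0.115/(0.3027×7.38)

k ≈ 0.0515 W/(m·K)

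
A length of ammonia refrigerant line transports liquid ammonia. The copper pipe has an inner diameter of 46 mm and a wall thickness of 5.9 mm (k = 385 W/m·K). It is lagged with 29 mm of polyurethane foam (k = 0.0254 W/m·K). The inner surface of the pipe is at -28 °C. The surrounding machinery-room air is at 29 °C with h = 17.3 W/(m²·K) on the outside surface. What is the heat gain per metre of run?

q′ ≈ 12.6 W/m

Per-layer cylindrical resistances, series-summed:
R_copper pipe wall = ln(28.9/23)/(2π×385×1) = 9.44×10^-5 K/W
R_polyurethane foam = ln(57.9/28.9)/(2π×0.0254×1) = 4.354 K/W
R_outer film = 1/(h_o·2πr_oL) = 1/(17.3×2π×0.0579×1) = 0.1589 K/W
R_total = 4.513 K/W
Q = ΔT/R_total = 57/4.513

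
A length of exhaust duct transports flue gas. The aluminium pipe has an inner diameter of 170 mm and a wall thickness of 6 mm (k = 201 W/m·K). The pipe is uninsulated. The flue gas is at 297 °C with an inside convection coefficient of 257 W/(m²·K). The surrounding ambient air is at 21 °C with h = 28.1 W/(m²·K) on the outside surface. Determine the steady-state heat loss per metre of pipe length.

q′ ≈ 3970 W/m

Per-layer cylindrical resistances, series-summed:
R_inner film = 1/(h_i·2πr₁L) = 1/(257×2π×0.085×1) = 0.007286 K/W
R_aluminium pipe wall = ln(91/85)/(2π×201×1) = 5.401×10^-5 K/W
R_outer film = 1/(h_o·2πr_oL) = 1/(28.1×2π×0.091×1) = 0.06224 K/W
R_total = 0.06958 K/W
Q = ΔT/R_total = 276/0.06958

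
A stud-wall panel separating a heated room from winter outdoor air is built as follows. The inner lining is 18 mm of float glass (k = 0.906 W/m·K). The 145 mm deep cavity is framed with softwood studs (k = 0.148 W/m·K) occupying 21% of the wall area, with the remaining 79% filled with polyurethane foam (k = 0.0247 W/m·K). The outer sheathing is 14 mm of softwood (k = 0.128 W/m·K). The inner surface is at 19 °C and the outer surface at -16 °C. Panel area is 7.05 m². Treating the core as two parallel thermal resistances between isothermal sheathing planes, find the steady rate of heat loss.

Q ≈ 82.4 W

Sheathing layers in series; stud and cavity paths in parallel between them.
R_inner = 0.018/(0.906×7.05) = 0.002818 K/W
R_stud  = 0.145/(0.148×0.21×7.05) = 0.6618 K/W
R_cav   = 0.145/(0.0247×0.79×7.05) = 1.054 K/W
1/R_core = 1/R_stud + 1/R_cav → R_core = 0.4065 K/W
R_outer = 0.014/(0.128×7.05) = 0.01551 K/W
R_total = 0.4249 K/W
Q = ΔT/R_total = 35/0.4249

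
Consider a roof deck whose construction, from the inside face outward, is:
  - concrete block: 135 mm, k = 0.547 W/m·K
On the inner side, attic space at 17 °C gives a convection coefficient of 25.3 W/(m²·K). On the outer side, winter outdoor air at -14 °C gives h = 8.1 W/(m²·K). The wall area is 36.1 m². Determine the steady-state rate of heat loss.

Q ≈ 2730 W

Thermal resistances in series:
R_inner film = 1/(h_i·A) = 1/(25.3×36.1) = 0.001095 K/W
R_concrete block = L/(kA) = 0.135/(0.547×36.1) = 0.006837 K/W
R_outer film = 1/(h_o·A) = 1/(8.1×36.1) = 0.00342 K/W
R_total = 0.01135 K/W
Q = ΔT / R_total = 31 / 0.01135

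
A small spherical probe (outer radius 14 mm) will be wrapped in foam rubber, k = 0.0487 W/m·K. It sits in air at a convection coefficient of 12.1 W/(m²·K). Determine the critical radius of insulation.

r_cr ≈ 8.05 mm

For a sphere r_cr = 2k/h = 2×0.0487/12.1
r_cr = 8.05 mm; since the bare radius (14 mm) is above r_cr, any added insulation will reduce heat loss.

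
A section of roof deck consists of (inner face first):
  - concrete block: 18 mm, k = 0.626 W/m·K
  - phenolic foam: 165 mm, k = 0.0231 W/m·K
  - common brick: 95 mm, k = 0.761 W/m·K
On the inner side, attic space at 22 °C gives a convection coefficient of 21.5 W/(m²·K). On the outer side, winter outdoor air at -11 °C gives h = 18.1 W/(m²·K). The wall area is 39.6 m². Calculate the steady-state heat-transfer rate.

Q ≈ 177 W

Thermal resistances in series:
R_inner film = 1/(h_i·A) = 1/(21.5×39.6) = 0.001175 K/W
R_concrete block = L/(kA) = 0.018/(0.626×39.6) = 7.261×10^-4 K/W
R_phenolic foam = L/(kA) = 0.165/(0.0231×39.6) = 0.1804 K/W
R_common brick = L/(kA) = 0.095/(0.761×39.6) = 0.003152 K/W
R_outer film = 1/(h_o·A) = 1/(18.1×39.6) = 0.001395 K/W
R_total = 0.1868 K/W
Q = ΔT / R_total = 33 / 0.1868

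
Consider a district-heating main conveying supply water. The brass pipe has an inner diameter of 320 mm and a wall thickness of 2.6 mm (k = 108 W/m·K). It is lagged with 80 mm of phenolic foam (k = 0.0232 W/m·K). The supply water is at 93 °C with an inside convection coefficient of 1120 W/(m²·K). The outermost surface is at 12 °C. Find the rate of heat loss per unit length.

Treating each annulus and film as a series resistance:
R_inner film = 1/(h_i·2πr₁L) = 1/(1120×2π×0.16×1) = 8.881×10^-4 K/W
R_brass pipe wall = ln(162.6/160)/(2π×108×1) = 2.375×10^-5 K/W
R_phenolic foam = ln(242.6/162.6)/(2π×0.0232×1) = 2.745 K/W
R_total = 2.746 K/W
Q = ΔT/R_total = 81/2.746

q′ ≈ 29.5 W/m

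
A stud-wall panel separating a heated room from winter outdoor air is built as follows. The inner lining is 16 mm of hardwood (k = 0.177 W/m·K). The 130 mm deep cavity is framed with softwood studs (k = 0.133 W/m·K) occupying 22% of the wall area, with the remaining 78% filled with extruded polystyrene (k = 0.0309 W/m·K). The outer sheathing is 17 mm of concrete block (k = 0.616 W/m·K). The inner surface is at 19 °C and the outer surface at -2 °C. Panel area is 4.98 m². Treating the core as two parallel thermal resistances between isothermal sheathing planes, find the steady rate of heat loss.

Sheathing layers in series; stud and cavity paths in parallel between them.
R_inner = 0.016/(0.177×4.98) = 0.01815 K/W
R_stud  = 0.13/(0.133×0.22×4.98) = 0.8922 K/W
R_cav   = 0.13/(0.0309×0.78×4.98) = 1.083 K/W
1/R_core = 1/R_stud + 1/R_cav → R_core = 0.4892 K/W
R_outer = 0.017/(0.616×4.98) = 0.005542 K/W
R_total = 0.5129 K/W
Q = ΔT/R_total = 21/0.5129

Q ≈ 40.9 W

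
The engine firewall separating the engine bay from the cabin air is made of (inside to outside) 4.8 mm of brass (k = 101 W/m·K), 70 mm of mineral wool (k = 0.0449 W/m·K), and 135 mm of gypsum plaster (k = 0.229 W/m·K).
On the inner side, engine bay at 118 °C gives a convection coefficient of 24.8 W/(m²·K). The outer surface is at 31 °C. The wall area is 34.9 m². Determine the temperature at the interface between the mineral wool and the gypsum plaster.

T ≈ 54.4 °C

Model the wall as resistances in series:
R_inner film = 1/(h_i·A) = 1/(24.8×34.9) = 0.001155 K/W
R_brass = L/(kA) = 0.0048/(101×34.9) = 1.362×10^-6 K/W
R_mineral wool = L/(kA) = 0.07/(0.0449×34.9) = 0.04467 K/W
R_gypsum plaster = L/(kA) = 0.135/(0.229×34.9) = 0.01689 K/W
R_total = 0.06272 K/W;  Q = ΔT/R_total = 87/0.06272 = 1387 W
T_interface = T_inner − Q·ΣR(inner→interface) = 118 − 1390×0.04583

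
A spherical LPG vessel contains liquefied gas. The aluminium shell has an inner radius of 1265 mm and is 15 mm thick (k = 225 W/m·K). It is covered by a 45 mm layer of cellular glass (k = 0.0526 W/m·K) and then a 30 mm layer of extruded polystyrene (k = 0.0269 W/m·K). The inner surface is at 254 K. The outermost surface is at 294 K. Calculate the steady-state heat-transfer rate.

Q ≈ 447 W

Radial (spherical) resistances in series:
R_aluminium shell = (1/1.265 − 1/1.28)/(4π×225) = 3.276×10^-6 K/W
R_cellular glass = (1/1.28 − 1/1.325)/(4π×0.0526) = 0.04014 K/W
R_extruded polystyrene = (1/1.325 − 1/1.355)/(4π×0.0269) = 0.04943 K/W
R_total = 0.08958 K/W
Q = ΔT/R_total = 40/0.08958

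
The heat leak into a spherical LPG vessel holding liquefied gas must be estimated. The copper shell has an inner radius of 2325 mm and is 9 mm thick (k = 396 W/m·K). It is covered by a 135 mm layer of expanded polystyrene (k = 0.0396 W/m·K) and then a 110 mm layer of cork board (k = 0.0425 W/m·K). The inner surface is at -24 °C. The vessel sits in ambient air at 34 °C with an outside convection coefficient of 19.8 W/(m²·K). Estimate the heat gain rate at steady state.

Q ≈ 725 W

For a spherical shell R = (1/r₁ − 1/r₂)/(4πk); film R = 1/(h·4πr²). In series:
R_copper shell = (1/2.325 − 1/2.334)/(4π×396) = 3.333×10^-7 K/W
R_expanded polystyrene = (1/2.334 − 1/2.469)/(4π×0.0396) = 0.04708 K/W
R_cork board = (1/2.469 − 1/2.579)/(4π×0.0425) = 0.03235 K/W
R_outer film = 1/(h·4πr_o²) = 1/(19.8×4π×2.579²) = 6.043×10^-4 K/W
R_total = 0.08003 K/W
Q = ΔT/R_total = 58/0.08003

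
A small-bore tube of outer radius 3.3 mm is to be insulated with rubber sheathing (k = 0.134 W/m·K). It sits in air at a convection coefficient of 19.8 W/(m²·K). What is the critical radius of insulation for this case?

For a cylinder r_cr = k/h = 0.134/19.8
r_cr = 6.77 mm; since the bare radius (3.3 mm) is below r_cr, adding a thin layer of insulation will *increase* heat loss.

r_cr ≈ 6.77 mm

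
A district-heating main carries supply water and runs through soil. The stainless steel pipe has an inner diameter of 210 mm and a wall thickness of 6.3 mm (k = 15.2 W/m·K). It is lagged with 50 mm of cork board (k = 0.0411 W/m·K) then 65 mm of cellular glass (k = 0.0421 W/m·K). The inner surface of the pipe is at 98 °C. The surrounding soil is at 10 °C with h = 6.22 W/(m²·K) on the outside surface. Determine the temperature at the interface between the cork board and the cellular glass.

For a radial system each layer contributes R = ln(r_out/r_in)/(2πkL); films add R = 1/(hA).
R_stainless steel pipe wall = ln(111.3/105)/(2π×15.2×1) = 6.101×10^-4 K/W
R_cork board = ln(161.3/111.3)/(2π×0.0411×1) = 1.437 K/W
R_cellular glass = ln(226.3/161.3)/(2π×0.0421×1) = 1.28 K/W
R_outer film = 1/(h_o·2πr_oL) = 1/(6.22×2π×0.2263×1) = 0.1131 K/W
R_total = 2.831 K/W
Q = ΔT/R_total = 88/2.831
Q = 31.1 W/m
T_interface = T_inner − Q·ΣR(inner→interface) = 98 − 31.1×1.437

T ≈ 53.3 °C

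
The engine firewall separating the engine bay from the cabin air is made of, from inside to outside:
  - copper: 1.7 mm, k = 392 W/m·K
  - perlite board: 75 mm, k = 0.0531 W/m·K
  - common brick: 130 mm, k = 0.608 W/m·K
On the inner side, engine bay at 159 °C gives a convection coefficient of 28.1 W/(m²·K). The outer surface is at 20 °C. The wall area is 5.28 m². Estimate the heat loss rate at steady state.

Treating each layer as a thermal resistance in series:
R_inner film = 1/(h_i·A) = 1/(28.1×5.28) = 0.00674 K/W
R_copper = L/(kA) = 0.0017/(392×5.28) = 8.214×10^-7 K/W
R_perlite board = L/(kA) = 0.075/(0.0531×5.28) = 0.2675 K/W
R_common brick = L/(kA) = 0.13/(0.608×5.28) = 0.0405 K/W
R_total = 0.3147 K/W
Q = ΔT / R_total = 139 / 0.3147

Q ≈ 442 W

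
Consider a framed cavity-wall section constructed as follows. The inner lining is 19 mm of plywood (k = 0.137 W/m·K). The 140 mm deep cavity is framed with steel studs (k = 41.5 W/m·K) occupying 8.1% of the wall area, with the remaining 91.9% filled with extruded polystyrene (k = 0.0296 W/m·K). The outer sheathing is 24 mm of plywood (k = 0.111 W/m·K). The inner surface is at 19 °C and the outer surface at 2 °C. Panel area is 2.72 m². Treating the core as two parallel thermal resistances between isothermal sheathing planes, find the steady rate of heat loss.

Sheathing layers in series; stud and cavity paths in parallel between them.
R_inner = 0.019/(0.137×2.72) = 0.05099 K/W
R_stud  = 0.14/(41.5×0.081×2.72) = 0.01531 K/W
R_cav   = 0.14/(0.0296×0.919×2.72) = 1.892 K/W
1/R_core = 1/R_stud + 1/R_cav → R_core = 0.01519 K/W
R_outer = 0.024/(0.111×2.72) = 0.07949 K/W
R_total = 0.1457 K/W
Q = ΔT/R_total = 17/0.1457

Q ≈ 117 W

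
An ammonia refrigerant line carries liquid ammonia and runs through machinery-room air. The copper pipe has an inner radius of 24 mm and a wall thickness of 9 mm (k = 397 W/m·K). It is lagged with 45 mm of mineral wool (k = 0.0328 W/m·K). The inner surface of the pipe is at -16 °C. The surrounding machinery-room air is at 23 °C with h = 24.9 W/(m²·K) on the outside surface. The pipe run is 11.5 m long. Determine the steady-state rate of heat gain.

Per-layer cylindrical resistances, series-summed:
R_copper pipe wall = ln(33/24)/(2π×397×11.5) = 1.11×10^-5 K/W
R_mineral wool = ln(78/33)/(2π×0.0328×11.5) = 0.363 K/W
R_outer film = 1/(h_o·2πr_oL) = 1/(24.9×2π×0.078×11.5) = 0.007126 K/W
R_total = 0.3701 K/W
Q = ΔT/R_total = 39/0.3701

Q ≈ 105 W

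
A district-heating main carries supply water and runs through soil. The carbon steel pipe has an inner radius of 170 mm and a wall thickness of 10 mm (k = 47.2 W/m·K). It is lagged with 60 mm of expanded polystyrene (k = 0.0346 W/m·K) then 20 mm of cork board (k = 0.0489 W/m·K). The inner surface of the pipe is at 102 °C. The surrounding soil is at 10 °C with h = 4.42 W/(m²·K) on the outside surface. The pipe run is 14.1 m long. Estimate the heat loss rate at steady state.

Q ≈ 753 W

Cylindrical conduction, so R = ln(r₂/r₁)/(2πkL) per layer, in series:
R_carbon steel pipe wall = ln(180/170)/(2π×47.2×14.1) = 1.367×10^-5 K/W
R_expanded polystyrene = ln(240/180)/(2π×0.0346×14.1) = 0.09385 K/W
R_cork board = ln(260/240)/(2π×0.0489×14.1) = 0.01848 K/W
R_outer film = 1/(h_o·2πr_oL) = 1/(4.42×2π×0.26×14.1) = 0.009822 K/W
R_total = 0.1222 K/W
Q = ΔT/R_total = 92/0.1222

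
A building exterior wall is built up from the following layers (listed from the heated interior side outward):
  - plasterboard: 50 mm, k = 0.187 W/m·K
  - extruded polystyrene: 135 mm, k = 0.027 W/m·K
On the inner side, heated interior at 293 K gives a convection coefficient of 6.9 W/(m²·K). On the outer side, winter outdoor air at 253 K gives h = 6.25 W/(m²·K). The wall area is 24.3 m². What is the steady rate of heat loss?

Q ≈ 174 W

Treating each layer as a thermal resistance in series:
R_inner film = 1/(h_i·A) = 1/(6.9×24.3) = 0.005964 K/W
R_plasterboard = L/(kA) = 0.05/(0.187×24.3) = 0.011 K/W
R_extruded polystyrene = L/(kA) = 0.135/(0.027×24.3) = 0.2058 K/W
R_outer film = 1/(h_o·A) = 1/(6.25×24.3) = 0.006584 K/W
R_total = 0.2293 K/W
Q = ΔT / R_total = 40 / 0.2293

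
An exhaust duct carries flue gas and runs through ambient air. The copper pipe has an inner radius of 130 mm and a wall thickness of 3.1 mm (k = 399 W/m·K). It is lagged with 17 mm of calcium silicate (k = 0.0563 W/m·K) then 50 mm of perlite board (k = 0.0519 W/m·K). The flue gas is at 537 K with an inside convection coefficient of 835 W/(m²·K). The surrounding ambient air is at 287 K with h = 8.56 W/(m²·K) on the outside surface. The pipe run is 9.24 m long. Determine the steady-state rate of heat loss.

Q ≈ 1760 W

Treating each annulus and film as a series resistance:
R_inner film = 1/(h_i·2πr₁L) = 1/(835×2π×0.13×9.24) = 1.587×10^-4 K/W
R_copper pipe wall = ln(133.1/130)/(2π×399×9.24) = 1.017×10^-6 K/W
R_calcium silicate = ln(150.1/133.1)/(2π×0.0563×9.24) = 0.03677 K/W
R_perlite board = ln(200.1/150.1)/(2π×0.0519×9.24) = 0.09542 K/W
R_outer film = 1/(h_o·2πr_oL) = 1/(8.56×2π×0.2001×9.24) = 0.01006 K/W
R_total = 0.1424 K/W
Q = ΔT/R_total = 250/0.1424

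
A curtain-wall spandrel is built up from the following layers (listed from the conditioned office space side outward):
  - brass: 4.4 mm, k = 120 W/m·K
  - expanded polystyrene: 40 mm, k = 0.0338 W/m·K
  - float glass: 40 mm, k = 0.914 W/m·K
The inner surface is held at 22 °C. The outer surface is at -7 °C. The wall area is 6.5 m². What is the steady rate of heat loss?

Q ≈ 154 W

Series thermal resistances:
R_brass = L/(kA) = 0.0044/(120×6.5) = 5.641×10^-6 K/W
R_expanded polystyrene = L/(kA) = 0.04/(0.0338×6.5) = 0.1821 K/W
R_float glass = L/(kA) = 0.04/(0.914×6.5) = 0.006733 K/W
R_total = 0.1888 K/W
Q = ΔT / R_total = 29 / 0.1888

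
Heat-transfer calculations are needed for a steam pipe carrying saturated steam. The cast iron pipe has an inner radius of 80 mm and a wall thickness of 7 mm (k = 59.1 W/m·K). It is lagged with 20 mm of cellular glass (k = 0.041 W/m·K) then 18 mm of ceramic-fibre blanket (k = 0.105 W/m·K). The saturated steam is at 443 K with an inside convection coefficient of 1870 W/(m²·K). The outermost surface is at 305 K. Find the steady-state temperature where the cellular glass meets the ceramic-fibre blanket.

For a radial system each layer contributes R = ln(r_out/r_in)/(2πkL); films add R = 1/(hA).
R_inner film = 1/(h_i·2πr₁L) = 1/(1870×2π×0.08×1) = 0.001064 K/W
R_cast iron pipe wall = ln(87/80)/(2π×59.1×1) = 2.259×10^-4 K/W
R_cellular glass = ln(107/87)/(2π×0.041×1) = 0.8032 K/W
R_ceramic-fibre blanket = ln(125/107)/(2π×0.105×1) = 0.2357 K/W
R_total = 1.04 K/W
Q = ΔT/R_total = 138/1.04
Q = 133 W/m
T_interface = T_inner − Q·ΣR(inner→interface) = 443 − 133×0.8045

T ≈ 336 K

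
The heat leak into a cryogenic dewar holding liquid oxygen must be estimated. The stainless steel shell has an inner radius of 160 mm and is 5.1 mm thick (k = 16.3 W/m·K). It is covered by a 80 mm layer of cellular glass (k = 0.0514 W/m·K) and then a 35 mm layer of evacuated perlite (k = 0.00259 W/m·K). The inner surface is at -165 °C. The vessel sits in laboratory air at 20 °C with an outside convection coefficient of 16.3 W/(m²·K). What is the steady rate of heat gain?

Radial (spherical) resistances in series:
R_stainless steel shell = (1/0.16 − 1/0.1651)/(4π×16.3) = 9.426×10^-4 K/W
R_cellular glass = (1/0.1651 − 1/0.2451)/(4π×0.0514) = 3.061 K/W
R_evacuated perlite = (1/0.2451 − 1/0.2801)/(4π×0.00259) = 15.66 K/W
R_outer film = 1/(h·4πr_o²) = 1/(16.3×4π×0.2801²) = 0.06223 K/W
R_total = 18.79 K/W
Q = ΔT/R_total = 185/18.79

Q ≈ 9.85 W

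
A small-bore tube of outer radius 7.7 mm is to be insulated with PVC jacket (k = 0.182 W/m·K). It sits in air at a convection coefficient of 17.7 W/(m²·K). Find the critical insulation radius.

r_cr ≈ 10.3 mm

For a cylinder r_cr = k/h = 0.182/17.7
r_cr = 10.3 mm; since the bare radius (7.7 mm) is below r_cr, adding a thin layer of insulation will *increase* heat loss.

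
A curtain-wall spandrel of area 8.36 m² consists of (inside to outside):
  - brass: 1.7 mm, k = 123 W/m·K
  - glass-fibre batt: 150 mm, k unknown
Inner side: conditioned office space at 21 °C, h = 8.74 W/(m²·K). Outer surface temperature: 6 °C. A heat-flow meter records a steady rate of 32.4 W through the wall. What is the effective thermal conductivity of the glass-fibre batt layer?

k ≈ 0.0399 W/(m·K)

Model the wall as resistances in series:
R_inner film = 1/(h_i·A) = 1/(8.74×8.36) = 0.01369 K/W
R_brass = L/(kA) = 0.0017/(123×8.36) = 1.653×10^-6 K/W
Sum of known resistances R_other = 0.01369 K/W
Total R = ΔT/Q = 15/32.4 = 0.463 K/W
R_glass-fibre batt = R_total − R_other = 0.4493 K/W
k = L/(R·A) = 0.15/(0.4493×8.36)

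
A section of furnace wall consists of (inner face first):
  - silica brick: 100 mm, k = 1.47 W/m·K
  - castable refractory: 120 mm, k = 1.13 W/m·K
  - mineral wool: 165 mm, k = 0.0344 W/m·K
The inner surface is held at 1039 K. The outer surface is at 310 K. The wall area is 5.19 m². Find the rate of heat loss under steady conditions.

Using the resistance-network approach (series):
R_silica brick = L/(kA) = 0.1/(1.47×5.19) = 0.01311 K/W
R_castable refractory = L/(kA) = 0.12/(1.13×5.19) = 0.02046 K/W
R_mineral wool = L/(kA) = 0.165/(0.0344×5.19) = 0.9242 K/W
R_total = 0.9578 K/W
Q = ΔT / R_total = 729 / 0.9578

Q ≈ 761 W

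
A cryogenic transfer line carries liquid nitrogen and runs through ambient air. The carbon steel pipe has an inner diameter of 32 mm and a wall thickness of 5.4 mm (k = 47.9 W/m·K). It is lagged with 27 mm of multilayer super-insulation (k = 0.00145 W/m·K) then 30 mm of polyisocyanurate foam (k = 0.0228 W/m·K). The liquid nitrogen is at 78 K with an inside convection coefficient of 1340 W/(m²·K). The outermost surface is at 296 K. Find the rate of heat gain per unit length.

q′ ≈ 2.35 W/m

Per-layer cylindrical resistances, series-summed:
R_inner film = 1/(h_i·2πr₁L) = 1/(1340×2π×0.016×1) = 0.007423 K/W
R_carbon steel pipe wall = ln(21.4/16)/(2π×47.9×1) = 9.662×10^-4 K/W
R_multilayer super-insulation = ln(48.4/21.4)/(2π×0.00145×1) = 89.58 K/W
R_polyisocyanurate foam = ln(78.4/48.4)/(2π×0.0228×1) = 3.367 K/W
R_total = 92.95 K/W
Q = ΔT/R_total = 218/92.95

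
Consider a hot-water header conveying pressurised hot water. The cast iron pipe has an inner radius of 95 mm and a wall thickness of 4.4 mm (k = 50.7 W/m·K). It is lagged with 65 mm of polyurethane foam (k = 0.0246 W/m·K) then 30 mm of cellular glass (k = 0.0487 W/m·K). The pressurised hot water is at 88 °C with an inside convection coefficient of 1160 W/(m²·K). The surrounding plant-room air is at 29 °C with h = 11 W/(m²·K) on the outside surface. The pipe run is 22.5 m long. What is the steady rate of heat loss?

Q ≈ 342 W

Treating each annulus and film as a series resistance:
R_inner film = 1/(h_i·2πr₁L) = 1/(1160×2π×0.095×22.5) = 6.419×10^-5 K/W
R_cast iron pipe wall = ln(99.4/95)/(2π×50.7×22.5) = 6.317×10^-6 K/W
R_polyurethane foam = ln(164.4/99.4)/(2π×0.0246×22.5) = 0.1447 K/W
R_cellular glass = ln(194.4/164.4)/(2π×0.0487×22.5) = 0.02435 K/W
R_outer film = 1/(h_o·2πr_oL) = 1/(11×2π×0.1944×22.5) = 0.003308 K/W
R_total = 0.1724 K/W
Q = ΔT/R_total = 59/0.1724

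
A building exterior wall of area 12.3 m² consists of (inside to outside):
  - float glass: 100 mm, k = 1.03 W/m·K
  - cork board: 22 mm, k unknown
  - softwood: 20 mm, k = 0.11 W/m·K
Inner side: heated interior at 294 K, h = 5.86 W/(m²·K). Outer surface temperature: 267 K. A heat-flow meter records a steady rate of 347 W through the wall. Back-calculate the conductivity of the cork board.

k ≈ 0.0433 W/(m·K)

Treating each layer as a thermal resistance in series:
R_inner film = 1/(h_i·A) = 1/(5.86×12.3) = 0.01387 K/W
R_float glass = L/(kA) = 0.1/(1.03×12.3) = 0.007893 K/W
R_softwood = L/(kA) = 0.02/(0.11×12.3) = 0.01478 K/W
Sum of known resistances R_other = 0.03655 K/W
Total R = ΔT/Q = 27/347 = 0.07781 K/W
R_cork board = R_total − R_other = 0.04126 K/W
k = L/(R·A) = 0.022/(0.04126×12.3)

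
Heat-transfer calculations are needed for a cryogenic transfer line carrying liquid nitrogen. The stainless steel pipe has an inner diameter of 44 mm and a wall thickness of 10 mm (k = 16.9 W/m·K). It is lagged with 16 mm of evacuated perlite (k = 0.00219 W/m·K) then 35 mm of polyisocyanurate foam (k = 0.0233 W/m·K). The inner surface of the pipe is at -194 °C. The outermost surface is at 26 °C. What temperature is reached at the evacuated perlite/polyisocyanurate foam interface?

T ≈ 1.22 °C

Radial resistances (cylindrical: R_cond = ln(r_o/r_i)/(2πkL), R_conv = 1/(h·2πrL)):
R_stainless steel pipe wall = ln(32/22)/(2π×16.9×1) = 0.003529 K/W
R_evacuated perlite = ln(48/32)/(2π×0.00219×1) = 29.47 K/W
R_polyisocyanurate foam = ln(83/48)/(2π×0.0233×1) = 3.741 K/W
R_total = 33.21 K/W
Q = ΔT/R_total = 220/33.21
Q = 6.62 W/m
T_interface = T_inner + Q·ΣR(inner→interface) = -194 + 6.62×29.47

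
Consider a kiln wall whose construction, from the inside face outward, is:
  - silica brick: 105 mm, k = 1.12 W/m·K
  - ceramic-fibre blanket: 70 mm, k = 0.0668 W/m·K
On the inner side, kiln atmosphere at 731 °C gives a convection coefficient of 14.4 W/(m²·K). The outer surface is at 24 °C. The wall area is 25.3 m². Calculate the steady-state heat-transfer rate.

Q ≈ 14800 W

Using the resistance-network approach (series):
R_inner film = 1/(h_i·A) = 1/(14.4×25.3) = 0.002745 K/W
R_silica brick = L/(kA) = 0.105/(1.12×25.3) = 0.003706 K/W
R_ceramic-fibre blanket = L/(kA) = 0.07/(0.0668×25.3) = 0.04142 K/W
R_total = 0.04787 K/W
Q = ΔT / R_total = 707 / 0.04787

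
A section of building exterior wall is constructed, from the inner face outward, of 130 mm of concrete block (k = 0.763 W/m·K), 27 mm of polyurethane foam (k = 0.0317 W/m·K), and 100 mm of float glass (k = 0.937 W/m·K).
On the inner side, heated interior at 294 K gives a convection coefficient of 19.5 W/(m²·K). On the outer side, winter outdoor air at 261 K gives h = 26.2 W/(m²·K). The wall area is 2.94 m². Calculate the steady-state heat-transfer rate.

Q ≈ 79.6 W

Model the wall as resistances in series:
R_inner film = 1/(h_i·A) = 1/(19.5×2.94) = 0.01744 K/W
R_concrete block = L/(kA) = 0.13/(0.763×2.94) = 0.05795 K/W
R_polyurethane foam = L/(kA) = 0.027/(0.0317×2.94) = 0.2897 K/W
R_float glass = L/(kA) = 0.1/(0.937×2.94) = 0.0363 K/W
R_outer film = 1/(h_o·A) = 1/(26.2×2.94) = 0.01298 K/W
R_total = 0.4144 K/W
Q = ΔT / R_total = 33 / 0.4144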